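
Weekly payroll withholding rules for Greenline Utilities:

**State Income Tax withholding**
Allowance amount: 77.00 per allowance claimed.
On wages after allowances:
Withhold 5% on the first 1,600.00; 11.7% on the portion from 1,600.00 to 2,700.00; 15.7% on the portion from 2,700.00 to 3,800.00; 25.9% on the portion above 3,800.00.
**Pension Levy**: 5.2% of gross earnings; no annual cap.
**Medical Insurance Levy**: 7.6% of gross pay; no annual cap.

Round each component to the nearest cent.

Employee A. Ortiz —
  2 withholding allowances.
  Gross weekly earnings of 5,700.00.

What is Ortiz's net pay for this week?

4,136.79

State Income Tax: taxable = 5,700.00 − 2×77.00 = 5,546.00
  381.40 + 25.9% × (5,546.00 − 3,800.00) = 381.40 + 25.9% × 1,746.00 = 833.61
Pension Levy: 5.2% × 5,700.00 = 296.40
Medical Insurance Levy: 7.6% × 5,700.00 = 433.20
Total withheld: 833.61 + 296.40 + 433.20 = 1,563.21
Net pay: 5,700.00 − 1,563.21 = 4,136.79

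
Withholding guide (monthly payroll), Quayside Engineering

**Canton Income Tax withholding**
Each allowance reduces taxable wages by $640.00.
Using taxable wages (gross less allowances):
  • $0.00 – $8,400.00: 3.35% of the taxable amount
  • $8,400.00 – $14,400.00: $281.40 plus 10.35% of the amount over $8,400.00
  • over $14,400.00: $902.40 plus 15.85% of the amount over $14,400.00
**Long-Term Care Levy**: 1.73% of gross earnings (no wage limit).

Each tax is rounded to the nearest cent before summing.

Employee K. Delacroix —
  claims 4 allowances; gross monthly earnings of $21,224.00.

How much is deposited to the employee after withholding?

Canton Income Tax: taxable = $21,224.00 − 4×$640.00 = $18,664.00
  $902.40 + 15.85% × ($18,664.00 − $14,400.00) = $902.40 + 15.85% × $4,264.00 = $1,578.24
Long-Term Care Levy: 1.73% × $21,224.00 = $367.18
Total withheld: $1,578.24 + $367.18 = $1,945.42
Net pay: $21,224.00 − $1,945.42 = $19,278.58

$19,278.58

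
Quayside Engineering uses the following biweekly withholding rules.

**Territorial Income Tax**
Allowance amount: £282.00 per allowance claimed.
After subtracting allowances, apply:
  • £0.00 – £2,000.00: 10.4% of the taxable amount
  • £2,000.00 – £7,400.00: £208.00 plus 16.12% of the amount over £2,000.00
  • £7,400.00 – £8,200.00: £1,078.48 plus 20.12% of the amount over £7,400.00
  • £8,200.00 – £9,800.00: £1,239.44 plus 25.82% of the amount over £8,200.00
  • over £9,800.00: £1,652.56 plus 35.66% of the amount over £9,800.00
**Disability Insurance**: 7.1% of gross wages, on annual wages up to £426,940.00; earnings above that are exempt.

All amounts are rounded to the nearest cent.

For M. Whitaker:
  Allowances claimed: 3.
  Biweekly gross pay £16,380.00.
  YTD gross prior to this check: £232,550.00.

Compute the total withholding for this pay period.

£4,860.28

Territorial Income Tax: taxable = £16,380.00 − 3×£282.00 = £15,534.00
  £1,652.56 + 35.66% × (£15,534.00 − £9,800.00) = £1,652.56 + 35.66% × £5,734.00 = £3,697.30
Disability Insurance: 7.1% × £16,380.00 = £1,162.98
Total: £3,697.30 + £1,162.98 = £4,860.28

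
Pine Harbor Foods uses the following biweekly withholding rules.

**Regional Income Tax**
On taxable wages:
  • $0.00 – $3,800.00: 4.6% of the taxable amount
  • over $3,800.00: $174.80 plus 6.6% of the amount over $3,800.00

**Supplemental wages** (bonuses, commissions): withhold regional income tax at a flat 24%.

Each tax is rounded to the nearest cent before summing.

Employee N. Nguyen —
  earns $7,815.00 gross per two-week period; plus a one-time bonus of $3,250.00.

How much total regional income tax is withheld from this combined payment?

Regional Income Tax: taxable = $7,815.00
  $174.80 + 6.6% × ($7,815.00 − $3,800.00) = $174.80 + 6.6% × $4,015.00 = $439.79
Supplemental (24% flat on bonus): 24% × $3,250.00 = $780.00
Total regional income tax: $439.79 + $780.00 = $1,219.79

$1,219.79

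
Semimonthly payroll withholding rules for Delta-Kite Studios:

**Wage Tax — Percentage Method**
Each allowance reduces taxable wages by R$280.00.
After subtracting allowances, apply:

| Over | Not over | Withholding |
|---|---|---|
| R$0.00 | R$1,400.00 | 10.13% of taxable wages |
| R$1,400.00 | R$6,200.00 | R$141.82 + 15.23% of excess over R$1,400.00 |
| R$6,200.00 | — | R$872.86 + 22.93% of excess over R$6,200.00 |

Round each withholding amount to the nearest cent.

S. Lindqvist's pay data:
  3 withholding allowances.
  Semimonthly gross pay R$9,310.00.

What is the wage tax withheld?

R$1,393.37

Wage Tax: taxable = R$9,310.00 − 3×R$280.00 = R$8,470.00
  R$872.86 + 22.93% × (R$8,470.00 − R$6,200.00) = R$872.86 + 22.93% × R$2,270.00 = R$1,393.37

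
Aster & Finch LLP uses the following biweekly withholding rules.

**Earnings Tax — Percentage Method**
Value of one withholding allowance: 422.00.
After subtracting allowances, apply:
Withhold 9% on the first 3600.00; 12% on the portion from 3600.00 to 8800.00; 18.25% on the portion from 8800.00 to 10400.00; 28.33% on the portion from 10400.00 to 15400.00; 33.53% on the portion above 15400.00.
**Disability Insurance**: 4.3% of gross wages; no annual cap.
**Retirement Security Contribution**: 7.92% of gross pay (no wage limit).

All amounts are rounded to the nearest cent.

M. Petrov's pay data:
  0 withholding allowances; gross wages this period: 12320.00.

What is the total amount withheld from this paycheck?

3289.44

Earnings Tax: taxable = 12320.00
  1240.00 + 28.33% × (12320.00 − 10400.00) = 1240.00 + 28.33% × 1920.00 = 1783.94
Disability Insurance: 4.3% × 12320.00 = 529.76
Retirement Security Contribution: 7.92% × 12320.00 = 975.74
Total: 1783.94 + 529.76 + 975.74 = 3289.44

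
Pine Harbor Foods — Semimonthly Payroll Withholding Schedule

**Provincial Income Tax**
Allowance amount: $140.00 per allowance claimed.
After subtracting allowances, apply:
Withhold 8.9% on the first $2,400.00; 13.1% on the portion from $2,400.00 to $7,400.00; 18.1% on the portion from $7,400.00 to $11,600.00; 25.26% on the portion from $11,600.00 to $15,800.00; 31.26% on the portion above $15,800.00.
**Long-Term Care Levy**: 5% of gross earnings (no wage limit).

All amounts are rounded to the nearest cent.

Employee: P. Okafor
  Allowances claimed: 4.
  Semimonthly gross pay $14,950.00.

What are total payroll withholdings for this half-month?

Provincial Income Tax: taxable = $14,950.00 − 4×$140.00 = $14,390.00
  $1,628.80 + 25.26% × ($14,390.00 − $11,600.00) = $1,628.80 + 25.26% × $2,790.00 = $2,333.55
Long-Term Care Levy: 5% × $14,950.00 = $747.50
Total: $2,333.55 + $747.50 = $3,081.05

$3,081.05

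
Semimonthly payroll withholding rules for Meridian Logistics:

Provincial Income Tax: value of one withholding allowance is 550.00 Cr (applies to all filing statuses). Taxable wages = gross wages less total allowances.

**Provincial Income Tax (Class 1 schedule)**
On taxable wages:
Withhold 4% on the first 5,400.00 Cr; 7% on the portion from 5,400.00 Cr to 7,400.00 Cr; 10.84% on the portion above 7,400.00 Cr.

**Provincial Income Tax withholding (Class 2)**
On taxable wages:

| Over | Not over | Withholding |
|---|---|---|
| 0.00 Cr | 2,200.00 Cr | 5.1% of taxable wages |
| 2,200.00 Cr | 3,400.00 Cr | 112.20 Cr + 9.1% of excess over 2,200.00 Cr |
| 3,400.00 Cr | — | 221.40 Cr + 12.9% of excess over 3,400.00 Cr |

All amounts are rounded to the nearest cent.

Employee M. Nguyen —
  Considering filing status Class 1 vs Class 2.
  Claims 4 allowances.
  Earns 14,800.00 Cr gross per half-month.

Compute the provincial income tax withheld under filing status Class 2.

Provincial Income Tax (Class 2): taxable = 14,800.00 Cr − 4×550.00 Cr = 12,600.00 Cr
  221.40 Cr + 12.9% × (12,600.00 Cr − 3,400.00 Cr) = 221.40 Cr + 12.9% × 9,200.00 Cr = 1,408.20 Cr

1,408.20 Cr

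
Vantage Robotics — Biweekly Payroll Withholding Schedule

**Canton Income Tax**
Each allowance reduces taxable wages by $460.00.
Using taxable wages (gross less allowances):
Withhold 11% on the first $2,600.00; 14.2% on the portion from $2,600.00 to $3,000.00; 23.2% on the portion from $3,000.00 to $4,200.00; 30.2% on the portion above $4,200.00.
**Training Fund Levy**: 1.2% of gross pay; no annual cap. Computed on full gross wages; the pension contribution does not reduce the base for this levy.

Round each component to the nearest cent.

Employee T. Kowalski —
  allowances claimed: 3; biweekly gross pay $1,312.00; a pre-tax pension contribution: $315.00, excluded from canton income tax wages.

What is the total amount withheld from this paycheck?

Canton Income Tax: taxable = $1,312.00 − $315.00 − 3×$460.00 = $-383.00
  Taxable ≤ 0 → $0.00
Training Fund Levy: 1.2% × $1,312.00 = $15.74
Total: $0.00 + $15.74 = $15.74

$15.74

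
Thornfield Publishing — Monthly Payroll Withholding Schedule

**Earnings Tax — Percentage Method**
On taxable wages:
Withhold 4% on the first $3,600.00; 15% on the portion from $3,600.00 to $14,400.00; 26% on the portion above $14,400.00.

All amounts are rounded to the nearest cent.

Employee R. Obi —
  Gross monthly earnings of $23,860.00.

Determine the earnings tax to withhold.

$4,223.60

Earnings Tax: taxable = $23,860.00
  $1,764.00 + 26% × ($23,860.00 − $14,400.00) = $1,764.00 + 26% × $9,460.00 = $4,223.60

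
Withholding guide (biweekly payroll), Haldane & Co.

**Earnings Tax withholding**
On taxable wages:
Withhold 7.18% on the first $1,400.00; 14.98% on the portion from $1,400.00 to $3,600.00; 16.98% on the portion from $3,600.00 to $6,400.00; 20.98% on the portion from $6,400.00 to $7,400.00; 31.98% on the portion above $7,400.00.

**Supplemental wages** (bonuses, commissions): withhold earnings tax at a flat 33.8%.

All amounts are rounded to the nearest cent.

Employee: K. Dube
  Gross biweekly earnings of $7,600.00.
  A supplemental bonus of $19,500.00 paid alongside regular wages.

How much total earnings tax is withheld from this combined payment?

$7,770.28

Earnings Tax: taxable = $7,600.00
  $1,115.32 + 31.98% × ($7,600.00 − $7,400.00) = $1,115.32 + 31.98% × $200.00 = $1,179.28
Supplemental (33.8% flat on bonus): 33.8% × $19,500.00 = $6,591.00
Total earnings tax: $1,179.28 + $6,591.00 = $7,770.28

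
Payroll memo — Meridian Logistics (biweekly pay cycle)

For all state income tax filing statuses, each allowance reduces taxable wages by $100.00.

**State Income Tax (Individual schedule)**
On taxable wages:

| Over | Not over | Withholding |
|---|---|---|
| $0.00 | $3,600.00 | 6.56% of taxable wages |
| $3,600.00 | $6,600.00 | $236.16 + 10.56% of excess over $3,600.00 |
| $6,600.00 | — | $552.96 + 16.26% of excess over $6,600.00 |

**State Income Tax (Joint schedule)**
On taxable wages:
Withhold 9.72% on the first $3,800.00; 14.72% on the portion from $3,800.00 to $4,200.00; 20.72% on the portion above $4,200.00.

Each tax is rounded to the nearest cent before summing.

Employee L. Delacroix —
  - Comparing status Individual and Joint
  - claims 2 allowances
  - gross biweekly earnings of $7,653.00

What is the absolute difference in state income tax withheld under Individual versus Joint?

$410.60

State Income Tax (Individual): taxable = $7,653.00 − 2×$100.00 = $7,453.00
  $552.96 + 16.26% × ($7,453.00 − $6,600.00) = $552.96 + 16.26% × $853.00 = $691.66
State Income Tax (Joint): taxable = $7,653.00 − 2×$100.00 = $7,453.00
  $428.24 + 20.72% × ($7,453.00 − $4,200.00) = $428.24 + 20.72% × $3,253.00 = $1,102.26
Difference: |$691.66 − $1,102.26| = $410.60 (higher under Joint)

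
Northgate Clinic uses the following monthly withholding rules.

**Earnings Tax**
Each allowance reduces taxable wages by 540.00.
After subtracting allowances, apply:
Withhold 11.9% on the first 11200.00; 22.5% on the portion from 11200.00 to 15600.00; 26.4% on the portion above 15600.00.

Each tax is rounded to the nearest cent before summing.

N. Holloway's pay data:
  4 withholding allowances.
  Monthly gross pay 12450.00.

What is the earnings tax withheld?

1224.51

Earnings Tax: taxable = 12450.00 − 4×540.00 = 10290.00
  11.9% × 10290.00 = 1224.51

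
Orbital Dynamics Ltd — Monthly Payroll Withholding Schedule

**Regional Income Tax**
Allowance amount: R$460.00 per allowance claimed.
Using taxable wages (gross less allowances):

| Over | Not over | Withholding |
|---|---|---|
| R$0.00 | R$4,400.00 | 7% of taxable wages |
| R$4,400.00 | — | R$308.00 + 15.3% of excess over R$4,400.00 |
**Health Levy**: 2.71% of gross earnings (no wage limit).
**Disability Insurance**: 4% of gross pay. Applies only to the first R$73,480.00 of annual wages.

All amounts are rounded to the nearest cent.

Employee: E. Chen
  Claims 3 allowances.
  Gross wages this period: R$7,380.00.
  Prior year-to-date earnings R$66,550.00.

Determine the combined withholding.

R$1,030.00

Regional Income Tax: taxable = R$7,380.00 − 3×R$460.00 = R$6,000.00
  R$308.00 + 15.3% × (R$6,000.00 − R$4,400.00) = R$308.00 + 15.3% × R$1,600.00 = R$552.80
Health Levy: 2.71% × R$7,380.00 = R$200.00
Disability Insurance: cap R$73,480.00 − YTD R$66,550.00 = R$6,930.00 subject; 4% × R$6,930.00 = R$277.20
Total: R$552.80 + R$200.00 + R$277.20 = R$1,030.00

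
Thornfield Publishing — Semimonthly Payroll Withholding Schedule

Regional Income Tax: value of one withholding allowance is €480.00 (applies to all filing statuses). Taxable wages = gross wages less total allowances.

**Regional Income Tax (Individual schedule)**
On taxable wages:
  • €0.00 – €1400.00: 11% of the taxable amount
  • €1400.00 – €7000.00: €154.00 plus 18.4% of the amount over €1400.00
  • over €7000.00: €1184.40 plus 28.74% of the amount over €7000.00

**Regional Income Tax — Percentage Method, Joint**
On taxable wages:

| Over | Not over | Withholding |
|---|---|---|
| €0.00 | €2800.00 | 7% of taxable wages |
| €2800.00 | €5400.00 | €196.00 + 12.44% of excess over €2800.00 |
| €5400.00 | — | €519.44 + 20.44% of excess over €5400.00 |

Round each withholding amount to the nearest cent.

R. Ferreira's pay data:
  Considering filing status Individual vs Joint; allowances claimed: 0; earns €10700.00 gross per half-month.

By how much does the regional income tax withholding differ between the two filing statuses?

€645.02

Regional Income Tax (Individual): taxable = €10700.00
  €1184.40 + 28.74% × (€10700.00 − €7000.00) = €1184.40 + 28.74% × €3700.00 = €2247.78
Regional Income Tax (Joint): taxable = €10700.00
  €519.44 + 20.44% × (€10700.00 − €5400.00) = €519.44 + 20.44% × €5300.00 = €1602.76
Difference: |€2247.78 − €1602.76| = €645.02 (higher under Individual)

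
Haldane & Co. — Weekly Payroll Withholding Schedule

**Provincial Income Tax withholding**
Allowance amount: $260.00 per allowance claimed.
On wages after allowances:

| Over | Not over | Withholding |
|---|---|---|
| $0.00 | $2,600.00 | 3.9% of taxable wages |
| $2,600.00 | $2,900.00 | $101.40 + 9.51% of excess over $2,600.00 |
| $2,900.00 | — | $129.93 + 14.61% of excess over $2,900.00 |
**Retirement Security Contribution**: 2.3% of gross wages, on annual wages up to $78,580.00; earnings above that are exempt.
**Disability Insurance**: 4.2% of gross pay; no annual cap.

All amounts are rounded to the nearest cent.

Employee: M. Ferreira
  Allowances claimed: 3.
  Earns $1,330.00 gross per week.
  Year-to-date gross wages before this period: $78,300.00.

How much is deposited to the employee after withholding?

$1,246.25

Provincial Income Tax: taxable = $1,330.00 − 3×$260.00 = $550.00
  3.9% × $550.00 = $21.45
Retirement Security Contribution: cap $78,580.00 − YTD $78,300.00 = $280.00 subject; 2.3% × $280.00 = $6.44
Disability Insurance: 4.2% × $1,330.00 = $55.86
Total withheld: $21.45 + $6.44 + $55.86 = $83.75
Net pay: $1,330.00 − $83.75 = $1,246.25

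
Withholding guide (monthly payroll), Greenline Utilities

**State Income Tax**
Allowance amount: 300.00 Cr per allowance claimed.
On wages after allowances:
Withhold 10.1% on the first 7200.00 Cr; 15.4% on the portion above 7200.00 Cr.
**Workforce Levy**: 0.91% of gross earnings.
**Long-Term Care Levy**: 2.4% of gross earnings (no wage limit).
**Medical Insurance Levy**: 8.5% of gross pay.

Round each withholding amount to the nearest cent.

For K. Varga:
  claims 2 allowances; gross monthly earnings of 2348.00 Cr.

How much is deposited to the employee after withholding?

State Income Tax: taxable = 2348.00 Cr − 2×300.00 Cr = 1748.00 Cr
  10.1% × 1748.00 Cr = 176.55 Cr
Workforce Levy: 0.91% × 2348.00 Cr = 21.37 Cr
Long-Term Care Levy: 2.4% × 2348.00 Cr = 56.35 Cr
Medical Insurance Levy: 8.5% × 2348.00 Cr = 199.58 Cr
Total withheld: 176.55 Cr + 21.37 Cr + 56.35 Cr + 199.58 Cr = 453.85 Cr
Net pay: 2348.00 Cr − 453.85 Cr = 1894.15 Cr

1894.15 Cr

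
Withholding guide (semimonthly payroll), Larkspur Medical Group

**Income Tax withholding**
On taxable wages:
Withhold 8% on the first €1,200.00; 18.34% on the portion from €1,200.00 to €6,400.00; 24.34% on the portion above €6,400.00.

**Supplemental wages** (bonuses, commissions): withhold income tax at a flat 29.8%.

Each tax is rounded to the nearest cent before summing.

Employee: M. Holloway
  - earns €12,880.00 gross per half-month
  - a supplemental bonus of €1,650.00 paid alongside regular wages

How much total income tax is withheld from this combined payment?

Income Tax: taxable = €12,880.00
  €1,049.68 + 24.34% × (€12,880.00 − €6,400.00) = €1,049.68 + 24.34% × €6,480.00 = €2,626.91
Supplemental (29.8% flat on bonus): 29.8% × €1,650.00 = €491.70
Total income tax: €2,626.91 + €491.70 = €3,118.61

€3,118.61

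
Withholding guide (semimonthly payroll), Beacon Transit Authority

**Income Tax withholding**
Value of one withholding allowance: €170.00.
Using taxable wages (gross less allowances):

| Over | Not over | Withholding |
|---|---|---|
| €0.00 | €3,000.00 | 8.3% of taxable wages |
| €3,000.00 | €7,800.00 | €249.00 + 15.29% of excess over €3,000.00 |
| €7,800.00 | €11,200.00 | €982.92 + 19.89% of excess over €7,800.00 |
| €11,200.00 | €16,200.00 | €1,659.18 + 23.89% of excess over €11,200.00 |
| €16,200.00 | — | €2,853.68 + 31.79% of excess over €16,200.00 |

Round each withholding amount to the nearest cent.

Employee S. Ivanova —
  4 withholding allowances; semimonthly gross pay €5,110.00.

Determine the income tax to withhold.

€467.65

Income Tax: taxable = €5,110.00 − 4×€170.00 = €4,430.00
  €249.00 + 15.29% × (€4,430.00 − €3,000.00) = €249.00 + 15.29% × €1,430.00 = €467.65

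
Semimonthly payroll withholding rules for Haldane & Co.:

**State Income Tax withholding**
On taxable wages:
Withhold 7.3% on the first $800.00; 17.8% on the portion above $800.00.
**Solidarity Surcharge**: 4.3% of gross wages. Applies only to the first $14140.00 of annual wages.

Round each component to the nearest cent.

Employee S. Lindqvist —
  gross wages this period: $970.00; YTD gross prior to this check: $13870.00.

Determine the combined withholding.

State Income Tax: taxable = $970.00
  $58.40 + 17.8% × ($970.00 − $800.00) = $58.40 + 17.8% × $170.00 = $88.66
Solidarity Surcharge: cap $14140.00 − YTD $13870.00 = $270.00 subject; 4.3% × $270.00 = $11.61
Total: $88.66 + $11.61 = $100.27

$100.27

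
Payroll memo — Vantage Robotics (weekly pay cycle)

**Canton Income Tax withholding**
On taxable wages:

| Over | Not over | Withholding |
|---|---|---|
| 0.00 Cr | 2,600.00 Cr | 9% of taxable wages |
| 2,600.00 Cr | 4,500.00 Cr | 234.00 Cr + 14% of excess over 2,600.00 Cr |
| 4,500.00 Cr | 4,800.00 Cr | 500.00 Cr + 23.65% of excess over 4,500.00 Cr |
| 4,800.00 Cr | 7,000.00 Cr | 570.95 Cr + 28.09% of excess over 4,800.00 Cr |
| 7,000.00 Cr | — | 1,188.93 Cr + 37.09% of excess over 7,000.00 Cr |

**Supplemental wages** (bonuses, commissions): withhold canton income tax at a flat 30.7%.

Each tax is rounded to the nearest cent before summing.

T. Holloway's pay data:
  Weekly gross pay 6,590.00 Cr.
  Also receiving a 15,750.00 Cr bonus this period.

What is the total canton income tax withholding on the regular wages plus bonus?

5,909.01 Cr

Canton Income Tax: taxable = 6,590.00 Cr
  570.95 Cr + 28.09% × (6,590.00 Cr − 4,800.00 Cr) = 570.95 Cr + 28.09% × 1,790.00 Cr = 1,073.76 Cr
Supplemental (30.7% flat on bonus): 30.7% × 15,750.00 Cr = 4,835.25 Cr
Total canton income tax: 1,073.76 Cr + 4,835.25 Cr = 5,909.01 Cr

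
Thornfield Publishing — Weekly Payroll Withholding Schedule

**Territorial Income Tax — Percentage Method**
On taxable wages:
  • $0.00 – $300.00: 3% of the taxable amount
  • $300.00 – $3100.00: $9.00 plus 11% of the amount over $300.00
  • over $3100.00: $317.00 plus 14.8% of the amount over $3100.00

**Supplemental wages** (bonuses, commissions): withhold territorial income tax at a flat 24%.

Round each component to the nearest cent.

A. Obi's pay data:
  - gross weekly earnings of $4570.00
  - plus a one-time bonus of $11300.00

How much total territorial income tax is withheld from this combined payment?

Territorial Income Tax: taxable = $4570.00
  $317.00 + 14.8% × ($4570.00 − $3100.00) = $317.00 + 14.8% × $1470.00 = $534.56
Supplemental (24% flat on bonus): 24% × $11300.00 = $2712.00
Total territorial income tax: $534.56 + $2712.00 = $3246.56

$3246.56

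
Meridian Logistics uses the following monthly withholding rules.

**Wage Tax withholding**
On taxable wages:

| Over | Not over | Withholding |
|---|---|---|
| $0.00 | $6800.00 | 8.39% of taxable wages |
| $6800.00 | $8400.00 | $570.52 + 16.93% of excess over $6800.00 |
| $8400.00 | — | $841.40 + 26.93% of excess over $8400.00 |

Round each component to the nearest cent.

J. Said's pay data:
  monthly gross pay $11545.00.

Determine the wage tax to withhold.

Wage Tax: taxable = $11545.00
  $841.40 + 26.93% × ($11545.00 − $8400.00) = $841.40 + 26.93% × $3145.00 = $1688.35

$1688.35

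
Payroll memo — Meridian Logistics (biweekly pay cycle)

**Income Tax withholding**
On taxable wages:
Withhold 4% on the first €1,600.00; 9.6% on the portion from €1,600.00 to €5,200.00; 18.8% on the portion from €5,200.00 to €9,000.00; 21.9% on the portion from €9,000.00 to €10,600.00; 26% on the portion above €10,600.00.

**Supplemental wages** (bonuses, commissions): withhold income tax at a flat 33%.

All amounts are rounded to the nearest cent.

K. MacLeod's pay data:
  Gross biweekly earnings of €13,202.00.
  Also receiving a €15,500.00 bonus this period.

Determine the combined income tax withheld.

Income Tax: taxable = €13,202.00
  €1,474.40 + 26% × (€13,202.00 − €10,600.00) = €1,474.40 + 26% × €2,602.00 = €2,150.92
Supplemental (33% flat on bonus): 33% × €15,500.00 = €5,115.00
Total income tax: €2,150.92 + €5,115.00 = €7,265.92

€7,265.92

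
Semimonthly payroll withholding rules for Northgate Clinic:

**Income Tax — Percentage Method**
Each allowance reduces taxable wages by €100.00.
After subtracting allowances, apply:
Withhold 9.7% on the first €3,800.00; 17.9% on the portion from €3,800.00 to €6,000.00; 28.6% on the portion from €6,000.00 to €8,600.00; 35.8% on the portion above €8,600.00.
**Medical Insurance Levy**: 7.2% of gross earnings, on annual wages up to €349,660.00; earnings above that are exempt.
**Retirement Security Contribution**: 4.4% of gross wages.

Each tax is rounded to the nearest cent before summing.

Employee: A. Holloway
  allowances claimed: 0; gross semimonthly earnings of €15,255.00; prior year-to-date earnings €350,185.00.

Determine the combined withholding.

Income Tax: taxable = €15,255.00
  €1,506.00 + 35.8% × (€15,255.00 − €8,600.00) = €1,506.00 + 35.8% × €6,655.00 = €3,888.49
Medical Insurance Levy: YTD €350,185.00 ≥ cap €349,660.00 → €0.00
Retirement Security Contribution: 4.4% × €15,255.00 = €671.22
Total: €3,888.49 + €0.00 + €671.22 = €4,559.71

€4,559.71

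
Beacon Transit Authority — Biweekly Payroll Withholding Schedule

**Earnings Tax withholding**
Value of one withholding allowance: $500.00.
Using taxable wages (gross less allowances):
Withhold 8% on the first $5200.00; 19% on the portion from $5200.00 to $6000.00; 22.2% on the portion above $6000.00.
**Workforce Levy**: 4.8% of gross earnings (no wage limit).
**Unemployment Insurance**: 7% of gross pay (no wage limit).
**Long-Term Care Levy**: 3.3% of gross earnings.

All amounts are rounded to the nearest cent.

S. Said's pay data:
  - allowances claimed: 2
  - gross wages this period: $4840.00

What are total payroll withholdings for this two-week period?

$1038.04

Earnings Tax: taxable = $4840.00 − 2×$500.00 = $3840.00
  8% × $3840.00 = $307.20
Workforce Levy: 4.8% × $4840.00 = $232.32
Unemployment Insurance: 7% × $4840.00 = $338.80
Long-Term Care Levy: 3.3% × $4840.00 = $159.72
Total: $307.20 + $232.32 + $338.80 + $159.72 = $1038.04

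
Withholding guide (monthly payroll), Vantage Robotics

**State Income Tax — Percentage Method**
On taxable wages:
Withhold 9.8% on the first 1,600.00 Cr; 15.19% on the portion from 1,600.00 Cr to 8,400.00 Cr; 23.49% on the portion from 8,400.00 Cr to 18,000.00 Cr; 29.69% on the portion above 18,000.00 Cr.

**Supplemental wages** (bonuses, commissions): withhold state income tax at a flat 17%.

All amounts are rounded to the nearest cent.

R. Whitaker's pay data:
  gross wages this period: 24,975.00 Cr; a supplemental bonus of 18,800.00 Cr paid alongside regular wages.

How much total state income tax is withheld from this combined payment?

State Income Tax: taxable = 24,975.00 Cr
  3,444.76 Cr + 29.69% × (24,975.00 Cr − 18,000.00 Cr) = 3,444.76 Cr + 29.69% × 6,975.00 Cr = 5,515.64 Cr
Supplemental (17% flat on bonus): 17% × 18,800.00 Cr = 3,196.00 Cr
Total state income tax: 5,515.64 Cr + 3,196.00 Cr = 8,711.64 Cr

8,711.64 Cr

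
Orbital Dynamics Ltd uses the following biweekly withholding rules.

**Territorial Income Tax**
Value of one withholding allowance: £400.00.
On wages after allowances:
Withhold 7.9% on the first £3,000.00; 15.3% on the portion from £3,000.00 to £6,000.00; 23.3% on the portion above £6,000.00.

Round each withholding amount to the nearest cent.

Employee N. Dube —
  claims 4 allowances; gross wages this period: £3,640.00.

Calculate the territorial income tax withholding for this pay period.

Territorial Income Tax: taxable = £3,640.00 − 4×£400.00 = £2,040.00
  7.9% × £2,040.00 = £161.16

£161.16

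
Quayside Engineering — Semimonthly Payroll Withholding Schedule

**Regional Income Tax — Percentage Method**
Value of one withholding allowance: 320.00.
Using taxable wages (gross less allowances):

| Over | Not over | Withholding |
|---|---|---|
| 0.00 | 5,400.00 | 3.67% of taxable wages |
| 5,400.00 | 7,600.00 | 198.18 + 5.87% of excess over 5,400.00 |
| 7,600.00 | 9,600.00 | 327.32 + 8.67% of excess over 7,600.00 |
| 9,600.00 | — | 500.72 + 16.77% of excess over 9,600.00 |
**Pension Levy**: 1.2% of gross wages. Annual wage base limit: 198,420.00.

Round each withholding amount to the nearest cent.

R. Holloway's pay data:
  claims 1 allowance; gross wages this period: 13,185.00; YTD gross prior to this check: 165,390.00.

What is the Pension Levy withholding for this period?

158.22

Pension Levy: 1.2% × 13,185.00 = 158.22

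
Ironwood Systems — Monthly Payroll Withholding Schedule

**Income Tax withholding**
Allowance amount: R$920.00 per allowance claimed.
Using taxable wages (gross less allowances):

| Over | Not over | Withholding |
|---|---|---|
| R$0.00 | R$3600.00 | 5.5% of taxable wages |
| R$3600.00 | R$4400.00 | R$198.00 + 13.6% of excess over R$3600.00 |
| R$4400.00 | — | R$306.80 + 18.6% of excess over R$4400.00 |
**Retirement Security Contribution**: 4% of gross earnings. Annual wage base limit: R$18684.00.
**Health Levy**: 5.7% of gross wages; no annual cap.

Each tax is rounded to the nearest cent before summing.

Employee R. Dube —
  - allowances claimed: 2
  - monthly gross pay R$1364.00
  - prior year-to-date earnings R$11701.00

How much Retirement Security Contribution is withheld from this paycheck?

R$54.56

Retirement Security Contribution: 4% × R$1364.00 = R$54.56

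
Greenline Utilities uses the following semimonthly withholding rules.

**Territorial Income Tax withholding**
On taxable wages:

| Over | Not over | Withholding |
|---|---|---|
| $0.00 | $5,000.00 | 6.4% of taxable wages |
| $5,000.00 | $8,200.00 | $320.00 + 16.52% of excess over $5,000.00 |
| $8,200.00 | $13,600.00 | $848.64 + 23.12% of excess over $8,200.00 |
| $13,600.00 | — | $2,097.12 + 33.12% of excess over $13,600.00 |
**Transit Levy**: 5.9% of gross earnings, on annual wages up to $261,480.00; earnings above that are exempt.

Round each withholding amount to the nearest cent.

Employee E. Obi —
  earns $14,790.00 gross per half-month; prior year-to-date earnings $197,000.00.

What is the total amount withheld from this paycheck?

$3,363.86

Territorial Income Tax: taxable = $14,790.00
  $2,097.12 + 33.12% × ($14,790.00 − $13,600.00) = $2,097.12 + 33.12% × $1,190.00 = $2,491.25
Transit Levy: 5.9% × $14,790.00 = $872.61
Total: $2,491.25 + $872.61 = $3,363.86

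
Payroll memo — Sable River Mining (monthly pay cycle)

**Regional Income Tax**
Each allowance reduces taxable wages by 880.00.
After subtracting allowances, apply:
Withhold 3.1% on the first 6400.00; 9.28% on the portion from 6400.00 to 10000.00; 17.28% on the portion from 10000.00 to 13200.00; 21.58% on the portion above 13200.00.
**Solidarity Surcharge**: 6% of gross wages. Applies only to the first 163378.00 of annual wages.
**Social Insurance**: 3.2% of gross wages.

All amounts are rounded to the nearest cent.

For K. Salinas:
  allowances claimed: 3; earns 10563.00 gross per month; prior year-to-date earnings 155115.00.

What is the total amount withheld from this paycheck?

Regional Income Tax: taxable = 10563.00 − 3×880.00 = 7923.00
  198.40 + 9.28% × (7923.00 − 6400.00) = 198.40 + 9.28% × 1523.00 = 339.73
Solidarity Surcharge: cap 163378.00 − YTD 155115.00 = 8263.00 subject; 6% × 8263.00 = 495.78
Social Insurance: 3.2% × 10563.00 = 338.02
Total: 339.73 + 495.78 + 338.02 = 1173.53

1173.53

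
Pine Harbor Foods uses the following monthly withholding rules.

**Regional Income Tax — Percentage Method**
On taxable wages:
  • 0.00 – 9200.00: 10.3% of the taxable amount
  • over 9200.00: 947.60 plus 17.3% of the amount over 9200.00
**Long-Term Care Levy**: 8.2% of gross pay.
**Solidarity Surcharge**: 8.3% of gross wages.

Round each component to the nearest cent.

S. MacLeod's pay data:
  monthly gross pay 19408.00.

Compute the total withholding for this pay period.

Regional Income Tax: taxable = 19408.00
  947.60 + 17.3% × (19408.00 − 9200.00) = 947.60 + 17.3% × 10208.00 = 2713.58
Long-Term Care Levy: 8.2% × 19408.00 = 1591.46
Solidarity Surcharge: 8.3% × 19408.00 = 1610.86
Total: 2713.58 + 1591.46 + 1610.86 = 5915.90

5915.90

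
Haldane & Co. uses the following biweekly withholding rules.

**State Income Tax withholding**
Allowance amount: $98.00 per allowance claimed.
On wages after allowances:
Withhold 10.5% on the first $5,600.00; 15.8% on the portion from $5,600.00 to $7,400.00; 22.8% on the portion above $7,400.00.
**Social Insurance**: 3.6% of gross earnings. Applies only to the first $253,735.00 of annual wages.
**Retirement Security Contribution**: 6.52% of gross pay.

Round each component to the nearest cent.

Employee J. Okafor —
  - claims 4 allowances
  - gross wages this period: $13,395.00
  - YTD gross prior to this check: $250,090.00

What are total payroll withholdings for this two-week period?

State Income Tax: taxable = $13,395.00 − 4×$98.00 = $13,003.00
  $872.40 + 22.8% × ($13,003.00 − $7,400.00) = $872.40 + 22.8% × $5,603.00 = $2,149.88
Social Insurance: cap $253,735.00 − YTD $250,090.00 = $3,645.00 subject; 3.6% × $3,645.00 = $131.22
Retirement Security Contribution: 6.52% × $13,395.00 = $873.35
Total: $2,149.88 + $131.22 + $873.35 = $3,154.45

$3,154.45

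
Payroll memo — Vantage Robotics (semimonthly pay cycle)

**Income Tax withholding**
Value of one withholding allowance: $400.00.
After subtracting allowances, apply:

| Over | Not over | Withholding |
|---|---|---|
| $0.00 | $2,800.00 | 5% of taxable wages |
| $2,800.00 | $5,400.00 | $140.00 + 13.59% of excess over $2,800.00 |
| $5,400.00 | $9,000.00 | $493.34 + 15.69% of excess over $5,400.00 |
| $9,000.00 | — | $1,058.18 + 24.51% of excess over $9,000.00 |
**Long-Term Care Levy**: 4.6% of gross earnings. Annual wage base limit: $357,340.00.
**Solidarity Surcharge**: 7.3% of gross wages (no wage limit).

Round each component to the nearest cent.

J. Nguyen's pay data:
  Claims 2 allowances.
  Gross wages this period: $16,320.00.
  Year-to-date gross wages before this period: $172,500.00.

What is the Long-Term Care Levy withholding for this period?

$750.72

Long-Term Care Levy: 4.6% × $16,320.00 = $750.72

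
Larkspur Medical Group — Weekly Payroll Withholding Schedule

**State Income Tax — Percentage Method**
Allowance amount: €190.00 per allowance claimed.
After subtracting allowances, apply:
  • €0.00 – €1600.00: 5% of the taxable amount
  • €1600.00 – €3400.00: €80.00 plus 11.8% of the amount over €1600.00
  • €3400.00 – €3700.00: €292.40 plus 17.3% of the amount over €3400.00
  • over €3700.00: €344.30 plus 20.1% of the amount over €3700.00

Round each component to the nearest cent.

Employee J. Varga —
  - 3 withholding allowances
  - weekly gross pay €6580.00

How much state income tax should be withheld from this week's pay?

€808.61

State Income Tax: taxable = €6580.00 − 3×€190.00 = €6010.00
  €344.30 + 20.1% × (€6010.00 − €3700.00) = €344.30 + 20.1% × €2310.00 = €808.61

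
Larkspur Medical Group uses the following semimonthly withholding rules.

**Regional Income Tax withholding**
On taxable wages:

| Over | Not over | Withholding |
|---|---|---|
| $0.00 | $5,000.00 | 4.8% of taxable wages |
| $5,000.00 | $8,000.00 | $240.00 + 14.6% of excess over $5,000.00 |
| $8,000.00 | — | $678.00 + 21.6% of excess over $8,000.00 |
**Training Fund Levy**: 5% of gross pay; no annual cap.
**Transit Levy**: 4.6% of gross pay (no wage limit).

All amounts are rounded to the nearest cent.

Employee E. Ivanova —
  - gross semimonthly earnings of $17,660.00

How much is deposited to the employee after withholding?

Regional Income Tax: taxable = $17,660.00
  $678.00 + 21.6% × ($17,660.00 − $8,000.00) = $678.00 + 21.6% × $9,660.00 = $2,764.56
Training Fund Levy: 5% × $17,660.00 = $883.00
Transit Levy: 4.6% × $17,660.00 = $812.36
Total withheld: $2,764.56 + $883.00 + $812.36 = $4,459.92
Net pay: $17,660.00 − $4,459.92 = $13,200.08

$13,200.08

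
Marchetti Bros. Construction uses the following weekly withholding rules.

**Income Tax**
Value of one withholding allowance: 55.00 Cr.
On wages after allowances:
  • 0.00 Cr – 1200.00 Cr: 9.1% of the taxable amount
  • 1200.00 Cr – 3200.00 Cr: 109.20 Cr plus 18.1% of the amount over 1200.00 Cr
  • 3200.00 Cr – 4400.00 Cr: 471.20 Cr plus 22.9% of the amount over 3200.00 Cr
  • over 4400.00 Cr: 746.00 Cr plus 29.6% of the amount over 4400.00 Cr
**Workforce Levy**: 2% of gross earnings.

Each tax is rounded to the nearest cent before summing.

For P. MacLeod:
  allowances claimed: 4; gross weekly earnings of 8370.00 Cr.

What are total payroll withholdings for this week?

2023.40 Cr

Income Tax: taxable = 8370.00 Cr − 4×55.00 Cr = 8150.00 Cr
  746.00 Cr + 29.6% × (8150.00 Cr − 4400.00 Cr) = 746.00 Cr + 29.6% × 3750.00 Cr = 1856.00 Cr
Workforce Levy: 2% × 8370.00 Cr = 167.40 Cr
Total: 1856.00 Cr + 167.40 Cr = 2023.40 Cr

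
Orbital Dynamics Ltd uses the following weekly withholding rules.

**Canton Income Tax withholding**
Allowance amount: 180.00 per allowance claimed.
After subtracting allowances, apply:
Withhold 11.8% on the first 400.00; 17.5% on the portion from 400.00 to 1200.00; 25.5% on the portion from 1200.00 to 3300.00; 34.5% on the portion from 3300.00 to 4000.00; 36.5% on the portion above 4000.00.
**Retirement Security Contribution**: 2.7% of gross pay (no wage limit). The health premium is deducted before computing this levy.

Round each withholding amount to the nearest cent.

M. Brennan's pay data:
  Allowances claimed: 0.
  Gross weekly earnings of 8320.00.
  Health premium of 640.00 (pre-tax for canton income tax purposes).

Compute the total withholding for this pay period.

2514.76

Canton Income Tax: taxable = 8320.00 − 640.00 = 7680.00
  964.20 + 36.5% × (7680.00 − 4000.00) = 964.20 + 36.5% × 3680.00 = 2307.40
Retirement Security Contribution: 2.7% × 7680.00 = 207.36
Total: 2307.40 + 207.36 = 2514.76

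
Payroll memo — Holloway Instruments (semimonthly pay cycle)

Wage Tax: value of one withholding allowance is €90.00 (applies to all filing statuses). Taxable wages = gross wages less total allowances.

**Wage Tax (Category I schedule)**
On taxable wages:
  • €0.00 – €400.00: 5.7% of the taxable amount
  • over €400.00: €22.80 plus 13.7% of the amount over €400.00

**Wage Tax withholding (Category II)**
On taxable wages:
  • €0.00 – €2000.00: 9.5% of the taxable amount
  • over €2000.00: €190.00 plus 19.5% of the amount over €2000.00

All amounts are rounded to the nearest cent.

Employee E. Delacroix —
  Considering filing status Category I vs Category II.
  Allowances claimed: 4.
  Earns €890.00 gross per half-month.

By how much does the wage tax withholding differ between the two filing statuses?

Wage Tax (Category I): taxable = €890.00 − 4×€90.00 = €530.00
  €22.80 + 13.7% × (€530.00 − €400.00) = €22.80 + 13.7% × €130.00 = €40.61
Wage Tax (Category II): taxable = €890.00 − 4×€90.00 = €530.00
  9.5% × €530.00 = €50.35
Difference: |€40.61 − €50.35| = €9.74 (higher under Category II)

€9.74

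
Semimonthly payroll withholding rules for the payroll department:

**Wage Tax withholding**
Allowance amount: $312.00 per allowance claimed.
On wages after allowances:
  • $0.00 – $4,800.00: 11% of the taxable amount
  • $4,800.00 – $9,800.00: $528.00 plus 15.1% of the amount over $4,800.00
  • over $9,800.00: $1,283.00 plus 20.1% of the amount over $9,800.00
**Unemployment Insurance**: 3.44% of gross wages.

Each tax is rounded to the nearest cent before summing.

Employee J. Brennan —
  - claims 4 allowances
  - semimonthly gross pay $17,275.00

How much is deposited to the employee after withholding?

Wage Tax: taxable = $17,275.00 − 4×$312.00 = $16,027.00
  $1,283.00 + 20.1% × ($16,027.00 − $9,800.00) = $1,283.00 + 20.1% × $6,227.00 = $2,534.63
Unemployment Insurance: 3.44% × $17,275.00 = $594.26
Total withheld: $2,534.63 + $594.26 = $3,128.89
Net pay: $17,275.00 − $3,128.89 = $14,146.11

$14,146.11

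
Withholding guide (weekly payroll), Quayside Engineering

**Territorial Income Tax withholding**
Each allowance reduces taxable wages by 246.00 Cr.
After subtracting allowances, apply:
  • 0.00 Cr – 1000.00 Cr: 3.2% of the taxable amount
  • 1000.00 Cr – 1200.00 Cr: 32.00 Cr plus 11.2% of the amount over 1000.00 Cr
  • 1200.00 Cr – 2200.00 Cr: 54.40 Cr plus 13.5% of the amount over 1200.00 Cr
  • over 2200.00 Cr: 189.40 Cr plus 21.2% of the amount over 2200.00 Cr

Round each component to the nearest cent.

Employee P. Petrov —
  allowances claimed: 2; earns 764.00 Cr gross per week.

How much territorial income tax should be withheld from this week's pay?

Territorial Income Tax: taxable = 764.00 Cr − 2×246.00 Cr = 272.00 Cr
  3.2% × 272.00 Cr = 8.70 Cr

8.70 Cr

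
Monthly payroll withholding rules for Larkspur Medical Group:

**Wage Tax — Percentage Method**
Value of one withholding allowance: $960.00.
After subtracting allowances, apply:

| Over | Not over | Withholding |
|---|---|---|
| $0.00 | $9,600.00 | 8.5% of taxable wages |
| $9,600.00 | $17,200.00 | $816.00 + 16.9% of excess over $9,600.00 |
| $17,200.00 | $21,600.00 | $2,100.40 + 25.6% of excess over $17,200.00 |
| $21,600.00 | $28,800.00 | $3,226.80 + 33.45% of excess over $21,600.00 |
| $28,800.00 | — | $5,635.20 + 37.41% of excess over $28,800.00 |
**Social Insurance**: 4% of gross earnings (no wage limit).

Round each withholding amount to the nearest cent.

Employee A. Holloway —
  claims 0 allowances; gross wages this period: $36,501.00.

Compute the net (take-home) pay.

$26,524.82

Wage Tax: taxable = $36,501.00
  $5,635.20 + 37.41% × ($36,501.00 − $28,800.00) = $5,635.20 + 37.41% × $7,701.00 = $8,516.14
Social Insurance: 4% × $36,501.00 = $1,460.04
Total withheld: $8,516.14 + $1,460.04 = $9,976.18
Net pay: $36,501.00 − $9,976.18 = $26,524.82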